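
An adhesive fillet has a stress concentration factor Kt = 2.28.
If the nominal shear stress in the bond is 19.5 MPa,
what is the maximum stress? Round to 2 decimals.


Max stress = 19.5 * 2.28 = 44.46 MPa

44.46


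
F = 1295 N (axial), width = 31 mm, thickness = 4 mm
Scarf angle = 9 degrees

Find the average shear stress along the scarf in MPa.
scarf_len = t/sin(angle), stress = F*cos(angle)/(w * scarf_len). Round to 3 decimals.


scarf_len = 4/sin(9 deg) = 25.5698
cos(9 deg) = 0.987688
stress = 1295*0.987688/(31*25.5698) = 1.614 MPa

1.614


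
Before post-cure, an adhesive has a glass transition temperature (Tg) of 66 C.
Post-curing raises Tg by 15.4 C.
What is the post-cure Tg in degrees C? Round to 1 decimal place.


Tg_post = Tg_base + delta_Tg
= 66 + 15.4
= 81.4 C

81.4


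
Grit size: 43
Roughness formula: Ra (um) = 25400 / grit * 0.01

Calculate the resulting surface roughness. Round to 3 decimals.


Ra = 25400 / 43 * 0.01
= 5.907 um

5.907


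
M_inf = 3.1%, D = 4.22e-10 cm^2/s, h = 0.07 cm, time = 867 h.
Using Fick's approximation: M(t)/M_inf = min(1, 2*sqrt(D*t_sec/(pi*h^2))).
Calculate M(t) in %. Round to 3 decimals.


t = 3121200 s
ratio = min(1, 2*sqrt(4.22e-10*3121200/(pi*0.0049)))
= 0.585024
M(t) = 3.1 * 0.585024 = 1.814%

1.814


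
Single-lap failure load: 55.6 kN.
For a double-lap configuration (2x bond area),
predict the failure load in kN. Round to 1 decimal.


Failure load = 55.6 * 2 = 111.2 kN

111.2


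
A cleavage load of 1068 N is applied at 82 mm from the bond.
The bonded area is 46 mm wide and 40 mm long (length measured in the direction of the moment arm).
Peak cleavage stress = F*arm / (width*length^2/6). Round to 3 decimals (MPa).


Moment = 1068 * 82 = 87576 N*mm
Section modulus = 46 * 1600 / 6 = 73600 / 6 mm^3
Stress = 87576 / (73600 / 6) = 525456 / 73600
= 7.139 MPa

7.139


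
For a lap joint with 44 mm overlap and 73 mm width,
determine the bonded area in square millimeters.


Area = 44 * 73 = 3212 mm^2

3212


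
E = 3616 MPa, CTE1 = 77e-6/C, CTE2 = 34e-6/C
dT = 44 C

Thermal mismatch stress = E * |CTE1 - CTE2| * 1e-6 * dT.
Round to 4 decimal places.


= 3616 * 43e-6 * 44
= 6.8415 MPa

6.8415


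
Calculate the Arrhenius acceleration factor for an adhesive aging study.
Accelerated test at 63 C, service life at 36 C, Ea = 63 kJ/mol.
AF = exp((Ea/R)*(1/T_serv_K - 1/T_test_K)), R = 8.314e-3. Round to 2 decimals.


T_test = 336.15 K, T_serv = 309.15 K
Ea/R = 63 / 0.008314 = 7577.58
AF = exp(7577.58 * (1/309.15 - 1/336.15))
= 7.16

7.16


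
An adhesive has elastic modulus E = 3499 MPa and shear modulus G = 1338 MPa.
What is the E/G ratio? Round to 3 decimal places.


E/G = 3499 / 1338 = 2.615

2.615


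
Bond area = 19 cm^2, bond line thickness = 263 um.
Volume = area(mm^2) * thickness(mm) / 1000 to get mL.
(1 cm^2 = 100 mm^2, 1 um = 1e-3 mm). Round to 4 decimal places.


area_mm2 = 19 * 100 = 1900
blt_mm = 263 * 1e-3 = 0.263
vol_mm3 = 1900 * 0.263 = 499.7
vol_mL = 499.7 / 1000 = 0.4997 mL

0.4997


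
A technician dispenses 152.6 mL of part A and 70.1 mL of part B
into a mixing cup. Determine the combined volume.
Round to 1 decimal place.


Combined volume = 152.6 + 70.1
= 222.7 mL

222.7


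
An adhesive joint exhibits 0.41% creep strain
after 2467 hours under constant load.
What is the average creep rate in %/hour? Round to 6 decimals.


Creep rate = strain / time
= 0.41 / 2467
= 0.000166 %/h

0.000166


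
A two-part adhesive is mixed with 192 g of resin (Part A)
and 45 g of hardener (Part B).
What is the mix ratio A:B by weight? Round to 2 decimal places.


Mix ratio = mass_A / mass_B
= 192 / 45
= 4.27

4.27


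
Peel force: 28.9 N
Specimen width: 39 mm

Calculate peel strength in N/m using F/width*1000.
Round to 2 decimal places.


Peel strength = 28.9 / 39 * 1000 = 741.03 N/m

741.03


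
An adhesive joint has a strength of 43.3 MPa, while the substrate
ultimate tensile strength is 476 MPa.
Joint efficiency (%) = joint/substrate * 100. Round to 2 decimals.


Efficiency = 43.3 / 476 * 100
= 9.10%

9.10


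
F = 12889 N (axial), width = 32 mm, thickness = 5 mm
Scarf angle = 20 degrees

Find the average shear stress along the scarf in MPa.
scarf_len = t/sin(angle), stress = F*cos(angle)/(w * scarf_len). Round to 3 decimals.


scarf_len = 5/sin(20 deg) = 14.6190
cos(20 deg) = 0.939693
stress = 12889*0.939693/(32*14.6190) = 25.890 MPa

25.890


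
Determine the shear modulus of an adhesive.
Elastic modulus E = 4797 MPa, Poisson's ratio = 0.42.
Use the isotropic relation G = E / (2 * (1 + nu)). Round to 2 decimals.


G = 4797 / (2*(1+0.42)) = 4797 / 2.84
= 1689.08 MPa

1689.08


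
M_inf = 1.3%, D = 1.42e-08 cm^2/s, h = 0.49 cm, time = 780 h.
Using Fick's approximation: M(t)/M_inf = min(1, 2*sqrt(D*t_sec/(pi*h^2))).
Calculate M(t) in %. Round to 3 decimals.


t = 2808000 s
ratio = min(1, 2*sqrt(1.42e-08*2808000/(pi*0.2401)))
= 0.459835
M(t) = 1.3 * 0.459835 = 0.598%

0.598


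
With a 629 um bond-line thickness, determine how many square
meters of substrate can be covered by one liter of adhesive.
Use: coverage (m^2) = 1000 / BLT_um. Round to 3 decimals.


Coverage = 1000 / 629 = 1.590 m^2

1.590


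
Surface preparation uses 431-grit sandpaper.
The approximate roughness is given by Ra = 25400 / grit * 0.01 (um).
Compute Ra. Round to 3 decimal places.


Ra = 25400 / 431 * 0.01
= 254 / 431
= 0.589 um

0.589


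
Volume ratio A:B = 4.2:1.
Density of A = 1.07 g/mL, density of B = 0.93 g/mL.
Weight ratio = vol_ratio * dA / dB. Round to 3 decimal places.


Wt ratio = 4.2 * 1.07 / 0.93
= 4.832

4.832


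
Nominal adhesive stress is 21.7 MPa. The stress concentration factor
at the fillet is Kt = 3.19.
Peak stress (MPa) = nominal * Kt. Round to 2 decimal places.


Peak = 21.7 * 3.19 = 69.22 MPa

69.22


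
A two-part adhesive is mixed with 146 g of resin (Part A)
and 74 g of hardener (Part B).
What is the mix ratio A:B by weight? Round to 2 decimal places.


Mix ratio = mass_A / mass_B
= 146 / 74
= 1.97

1.97


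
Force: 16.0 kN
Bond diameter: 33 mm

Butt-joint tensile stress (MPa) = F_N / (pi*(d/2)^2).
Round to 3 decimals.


F_N = 16.0 * 1000 = 16000.0 N
A = pi*(16.5)^2 = 855.2986 mm^2
stress = 16000.0 / 855.2986 = 18.707 MPa

18.707


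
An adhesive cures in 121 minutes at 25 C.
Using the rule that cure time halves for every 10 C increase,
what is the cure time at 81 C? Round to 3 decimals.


Factor = 2^((81 - 25) / 10) = 48.5029
Cure time = 121 / 48.5029
= 2.495 minutes

2.495


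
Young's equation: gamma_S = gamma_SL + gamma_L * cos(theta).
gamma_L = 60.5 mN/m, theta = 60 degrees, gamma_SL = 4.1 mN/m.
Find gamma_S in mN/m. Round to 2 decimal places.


cos(60 deg) = 0.500000
gamma_S = 4.1 + 60.5 * 0.500000
= 34.35 mN/m

34.35


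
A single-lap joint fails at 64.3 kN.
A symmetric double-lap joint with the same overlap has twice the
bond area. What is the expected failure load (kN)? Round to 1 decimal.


Double-lap load = 2 * 64.3 = 128.6 kN

128.6


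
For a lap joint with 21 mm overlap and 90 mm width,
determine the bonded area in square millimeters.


Area = 21 * 90 = 1890 mm^2

1890


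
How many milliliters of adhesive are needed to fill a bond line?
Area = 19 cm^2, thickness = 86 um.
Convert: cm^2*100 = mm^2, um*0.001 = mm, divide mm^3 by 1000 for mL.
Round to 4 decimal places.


= (19 * 100) * (86 * 0.001) / 1000
= 0.1634 mL

0.1634


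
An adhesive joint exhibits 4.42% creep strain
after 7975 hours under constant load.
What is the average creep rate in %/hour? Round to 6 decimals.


Creep rate = strain / time
= 4.42 / 7975
= 0.000554 %/h

0.000554


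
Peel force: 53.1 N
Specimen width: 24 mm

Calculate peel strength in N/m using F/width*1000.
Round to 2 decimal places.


Peel strength = 53.1 / 24 * 1000 = 2212.50 N/m

2212.50


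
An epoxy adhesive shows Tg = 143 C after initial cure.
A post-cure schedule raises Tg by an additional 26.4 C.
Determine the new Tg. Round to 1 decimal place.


New Tg = 143 + 26.4
= 169.4 C

169.4


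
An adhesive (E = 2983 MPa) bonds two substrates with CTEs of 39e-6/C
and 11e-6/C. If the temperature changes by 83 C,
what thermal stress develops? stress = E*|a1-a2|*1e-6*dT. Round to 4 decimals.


Stress = 2983 * |39 - 11| * 1e-6 * 83
= 6.9325 MPa

6.9325


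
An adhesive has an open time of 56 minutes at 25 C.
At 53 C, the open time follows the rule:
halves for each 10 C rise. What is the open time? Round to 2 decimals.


Factor = 2^((53-25)/10) = 6.9644
Open time = 56 / 6.9644 = 8.04 min

8.04


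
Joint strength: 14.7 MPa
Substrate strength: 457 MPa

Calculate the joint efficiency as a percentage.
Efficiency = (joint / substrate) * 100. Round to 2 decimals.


Efficiency = (14.7 / 457) * 100 = 3.22%

3.22


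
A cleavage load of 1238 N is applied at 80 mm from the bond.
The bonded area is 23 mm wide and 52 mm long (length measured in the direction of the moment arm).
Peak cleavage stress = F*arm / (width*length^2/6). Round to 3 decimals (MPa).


Moment = 1238 * 80 = 99040 N*mm
Section modulus = 23 * 2704 / 6 = 62192 / 6 mm^3
Stress = 99040 / (62192 / 6) = 594240 / 62192
= 9.555 MPa

9.555


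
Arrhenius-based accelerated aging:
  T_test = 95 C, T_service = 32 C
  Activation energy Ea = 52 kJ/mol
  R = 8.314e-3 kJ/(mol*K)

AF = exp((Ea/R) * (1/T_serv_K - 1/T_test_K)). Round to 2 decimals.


T_test_K = 368.15, T_serv_K = 305.15
AF = exp((52/8.314e-3) * (1/305.15 - 1/368.15))
= 33.36

33.36


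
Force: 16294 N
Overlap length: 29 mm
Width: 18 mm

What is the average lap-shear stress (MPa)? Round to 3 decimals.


Average shear stress = F / (overlap * width)
= 16294 / (29 * 18)
= 31.215 MPa

31.215


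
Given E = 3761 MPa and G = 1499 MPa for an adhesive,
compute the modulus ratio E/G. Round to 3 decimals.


E/G ratio = 3761 / 1499 = 2.509

2.509


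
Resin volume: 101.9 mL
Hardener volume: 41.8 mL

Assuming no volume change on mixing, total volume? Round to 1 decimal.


V_total = 101.9 + 41.8 = 143.7 mL

143.7


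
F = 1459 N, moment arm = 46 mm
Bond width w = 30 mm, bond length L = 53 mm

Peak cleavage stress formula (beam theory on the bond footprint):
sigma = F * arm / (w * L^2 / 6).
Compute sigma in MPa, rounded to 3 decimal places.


sigma = (1459 * 46) / (30 * 2809 / 6)
= 67114 * 6 / 84270
= 402684 / 84270
= 4.778 MPa

4.778


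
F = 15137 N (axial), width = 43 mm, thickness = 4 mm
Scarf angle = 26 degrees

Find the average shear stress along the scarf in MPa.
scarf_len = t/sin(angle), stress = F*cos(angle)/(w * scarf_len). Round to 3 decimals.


scarf_len = 4/sin(26 deg) = 9.1247
cos(26 deg) = 0.898794
stress = 15137*0.898794/(43*9.1247) = 34.675 MPa

34.675


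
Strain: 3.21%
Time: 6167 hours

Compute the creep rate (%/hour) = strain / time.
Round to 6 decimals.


Creep rate = 3.21 / 6167
= 0.000521 %/h

0.000521


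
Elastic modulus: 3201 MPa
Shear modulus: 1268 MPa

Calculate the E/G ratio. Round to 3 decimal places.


E / G = 3201 / 1268 = 2.524

2.524


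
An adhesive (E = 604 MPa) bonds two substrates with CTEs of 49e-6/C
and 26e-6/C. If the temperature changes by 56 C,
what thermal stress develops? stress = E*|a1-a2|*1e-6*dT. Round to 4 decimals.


Stress = 604 * |49 - 26| * 1e-6 * 56
= 0.7780 MPa

0.7780


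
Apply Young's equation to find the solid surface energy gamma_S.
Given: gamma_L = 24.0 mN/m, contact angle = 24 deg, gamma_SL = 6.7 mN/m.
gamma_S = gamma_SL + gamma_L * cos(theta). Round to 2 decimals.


theta_rad = 24 * pi/180 = 0.418879
gamma_S = 6.7 + 24.0 * cos(0.418879)
= 28.63 mN/m

28.63


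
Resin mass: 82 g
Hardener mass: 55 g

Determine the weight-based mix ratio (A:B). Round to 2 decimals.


Ratio = 82 / 55 = 1.49

1.49


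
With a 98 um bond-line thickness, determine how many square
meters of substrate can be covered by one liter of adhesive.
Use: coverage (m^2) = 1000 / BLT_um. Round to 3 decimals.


Coverage = 1000 / 98 = 10.204 m^2

10.204


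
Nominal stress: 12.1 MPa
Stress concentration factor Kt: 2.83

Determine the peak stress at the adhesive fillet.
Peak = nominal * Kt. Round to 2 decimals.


Peak stress = 12.1 * 2.83
= 34.24 MPa

34.24


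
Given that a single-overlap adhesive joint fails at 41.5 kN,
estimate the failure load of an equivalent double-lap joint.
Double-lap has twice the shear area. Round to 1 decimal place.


Double-lap factor = 2
Expected load = 41.5 * 2 = 83.0 kN

83.0


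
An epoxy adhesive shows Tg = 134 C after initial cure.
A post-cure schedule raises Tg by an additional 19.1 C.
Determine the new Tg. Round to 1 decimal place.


New Tg = 134 + 19.1
= 153.1 C

153.1


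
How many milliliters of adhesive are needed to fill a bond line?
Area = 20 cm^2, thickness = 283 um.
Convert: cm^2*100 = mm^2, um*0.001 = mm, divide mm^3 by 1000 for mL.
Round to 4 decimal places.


= (20 * 100) * (283 * 0.001) / 1000
= 0.5660 mL

0.5660


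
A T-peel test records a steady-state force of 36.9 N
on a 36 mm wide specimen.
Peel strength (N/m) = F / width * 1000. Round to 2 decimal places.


Peel strength = 36.9 / 36 * 1000
= 1025.00 N/m

1025.00


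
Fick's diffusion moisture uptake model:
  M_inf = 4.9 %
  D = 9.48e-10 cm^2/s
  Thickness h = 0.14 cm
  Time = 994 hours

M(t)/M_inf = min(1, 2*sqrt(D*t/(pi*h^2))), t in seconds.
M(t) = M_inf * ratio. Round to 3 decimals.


t_sec = 994 * 3600 = 3578400
ratio = 2*sqrt(9.48e-10*3578400/(pi*0.14^2))
= min(1, 0.469435)
= 0.469435
M(t) = 4.9 * 0.469435 = 2.300 %

2.300


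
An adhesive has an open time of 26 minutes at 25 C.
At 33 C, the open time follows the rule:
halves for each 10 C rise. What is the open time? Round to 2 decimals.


Factor = 2^((33-25)/10) = 1.7411
Open time = 26 / 1.7411 = 14.93 min

14.93


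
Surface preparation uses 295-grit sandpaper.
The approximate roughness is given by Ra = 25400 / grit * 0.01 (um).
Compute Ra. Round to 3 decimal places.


Ra = 25400 / 295 * 0.01
= 254 / 295
= 0.861 um

0.861


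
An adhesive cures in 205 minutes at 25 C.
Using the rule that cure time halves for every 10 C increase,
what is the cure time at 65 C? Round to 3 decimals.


Factor = 2^((65 - 25) / 10) = 16.0000
Cure time = 205 / 16.0000
= 12.813 minutes

12.813


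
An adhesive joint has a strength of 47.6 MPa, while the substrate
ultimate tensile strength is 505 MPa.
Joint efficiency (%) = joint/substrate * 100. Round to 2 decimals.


Efficiency = 47.6 / 505 * 100
= 9.43%

9.43


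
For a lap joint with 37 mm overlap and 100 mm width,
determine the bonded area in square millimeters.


Area = 37 * 100 = 3700 mm^2

3700


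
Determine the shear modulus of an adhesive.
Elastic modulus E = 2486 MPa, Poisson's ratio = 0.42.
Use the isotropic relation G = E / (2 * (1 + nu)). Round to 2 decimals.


G = 2486 / (2*(1+0.42)) = 2486 / 2.84
= 875.35 MPa

875.35


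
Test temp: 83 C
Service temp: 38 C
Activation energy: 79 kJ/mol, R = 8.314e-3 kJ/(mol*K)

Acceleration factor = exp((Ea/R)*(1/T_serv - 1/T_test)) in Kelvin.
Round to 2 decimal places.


AF = exp((79/0.008314)*(1/311.15 - 1/356.15))
= 47.40

47.40


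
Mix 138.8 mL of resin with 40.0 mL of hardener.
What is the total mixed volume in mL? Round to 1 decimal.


Total = 138.8 + 40.0 = 178.8 mL

178.8


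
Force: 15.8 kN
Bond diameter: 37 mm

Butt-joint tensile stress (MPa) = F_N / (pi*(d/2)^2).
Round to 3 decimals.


F_N = 15.8 * 1000 = 15800.0 N
A = pi*(18.5)^2 = 1075.2101 mm^2
stress = 15800.0 / 1075.2101 = 14.695 MPa

14.695


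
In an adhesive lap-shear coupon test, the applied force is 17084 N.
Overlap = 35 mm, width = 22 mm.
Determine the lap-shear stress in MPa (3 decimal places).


stress = F / (overlap * width)
= 17084 / (35 * 22)
= 22.187 MPa

22.187


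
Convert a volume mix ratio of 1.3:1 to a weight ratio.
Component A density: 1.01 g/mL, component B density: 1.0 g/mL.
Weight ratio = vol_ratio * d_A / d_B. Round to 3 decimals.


= 1.3 * 1.01 / 1.0 = 1.313

1.313


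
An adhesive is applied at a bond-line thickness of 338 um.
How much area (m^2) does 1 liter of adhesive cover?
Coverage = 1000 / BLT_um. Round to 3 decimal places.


Coverage = 1000 / 338 = 2.959 m^2

2.959


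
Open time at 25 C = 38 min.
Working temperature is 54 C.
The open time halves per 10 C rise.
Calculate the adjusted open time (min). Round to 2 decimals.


factor = 2^((54 - 25) / 10) = 7.4643
ot = 38 / 7.4643 = 5.09 min

5.09


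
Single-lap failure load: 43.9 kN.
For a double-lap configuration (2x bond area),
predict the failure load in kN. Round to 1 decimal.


Failure load = 43.9 * 2 = 87.8 kN

87.8


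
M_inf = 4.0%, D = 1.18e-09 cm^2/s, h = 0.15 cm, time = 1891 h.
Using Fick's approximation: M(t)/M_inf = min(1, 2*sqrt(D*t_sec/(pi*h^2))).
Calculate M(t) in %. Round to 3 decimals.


t = 6807600 s
ratio = min(1, 2*sqrt(1.18e-09*6807600/(pi*0.0225)))
= 0.674220
M(t) = 4.0 * 0.674220 = 2.697%

2.697


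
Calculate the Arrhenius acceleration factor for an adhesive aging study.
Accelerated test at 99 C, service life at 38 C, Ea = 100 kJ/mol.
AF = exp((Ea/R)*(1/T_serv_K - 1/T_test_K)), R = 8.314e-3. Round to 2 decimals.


T_test = 372.15 K, T_serv = 311.15 K
Ea/R = 100 / 0.008314 = 12027.90
AF = exp(12027.90 * (1/311.15 - 1/372.15))
= 564.67

564.67


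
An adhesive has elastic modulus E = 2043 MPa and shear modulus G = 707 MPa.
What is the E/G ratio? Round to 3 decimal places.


E/G = 2043 / 707 = 2.890

2.890


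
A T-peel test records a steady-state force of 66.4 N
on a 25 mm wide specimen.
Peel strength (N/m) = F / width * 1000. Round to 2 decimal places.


Peel strength = 66.4 / 25 * 1000
= 2656.00 N/m

2656.00


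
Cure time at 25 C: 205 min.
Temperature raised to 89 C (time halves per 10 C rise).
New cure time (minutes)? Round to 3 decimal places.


Acceleration factor = 2^(64/10) = 84.4485
New time = 205 / 84.4485 = 2.428 min

2.428


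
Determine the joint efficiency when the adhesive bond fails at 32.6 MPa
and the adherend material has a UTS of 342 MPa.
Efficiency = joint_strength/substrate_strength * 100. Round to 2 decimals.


Joint efficiency = 32.6 / 342 * 100
= 9.53%

9.53


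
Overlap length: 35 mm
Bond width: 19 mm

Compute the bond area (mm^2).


Bond area = 35 * 19 = 665 mm^2

665


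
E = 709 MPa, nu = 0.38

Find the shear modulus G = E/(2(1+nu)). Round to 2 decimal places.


G = 709 / (2 * 1.38)
= 256.88 MPa

256.88


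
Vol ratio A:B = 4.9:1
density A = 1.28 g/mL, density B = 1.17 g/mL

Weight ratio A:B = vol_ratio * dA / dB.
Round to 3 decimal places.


Weight ratio = 4.9 * 1.28 / 1.17
= 5.361

5.361


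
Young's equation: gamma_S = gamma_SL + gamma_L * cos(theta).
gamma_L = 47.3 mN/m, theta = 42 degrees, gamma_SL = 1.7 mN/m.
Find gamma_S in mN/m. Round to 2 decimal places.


cos(42 deg) = 0.743145
gamma_S = 1.7 + 47.3 * 0.743145
= 36.85 mN/m

36.85


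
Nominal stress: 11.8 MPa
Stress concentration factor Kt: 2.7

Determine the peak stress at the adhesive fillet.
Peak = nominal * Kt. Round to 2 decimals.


Peak stress = 11.8 * 2.7
= 31.86 MPa

31.86


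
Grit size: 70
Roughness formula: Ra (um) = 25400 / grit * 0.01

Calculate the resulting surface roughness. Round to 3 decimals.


Ra = 25400 / 70 * 0.01
= 3.629 um

3.629


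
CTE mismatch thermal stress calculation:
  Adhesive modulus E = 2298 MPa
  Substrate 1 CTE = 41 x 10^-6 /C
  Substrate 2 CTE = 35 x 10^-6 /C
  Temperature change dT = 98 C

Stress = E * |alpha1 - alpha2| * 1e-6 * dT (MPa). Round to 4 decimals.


delta_alpha = |41 - 35| = 6 x 10^-6/C
Stress = 2298 * 6e-6 * 98
= 1.3512 MPa

1.3512


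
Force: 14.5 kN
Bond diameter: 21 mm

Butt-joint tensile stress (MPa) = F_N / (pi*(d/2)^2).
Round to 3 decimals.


F_N = 14.5 * 1000 = 14500.0 N
A = pi*(10.5)^2 = 346.3606 mm^2
stress = 14500.0 / 346.3606 = 41.864 MPa

41.864


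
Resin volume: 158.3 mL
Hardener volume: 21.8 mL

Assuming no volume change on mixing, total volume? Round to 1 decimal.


V_total = 158.3 + 21.8 = 180.1 mL

180.1


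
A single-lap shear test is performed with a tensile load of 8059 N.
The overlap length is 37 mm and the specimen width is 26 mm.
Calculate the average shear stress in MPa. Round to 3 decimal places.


Shear stress = F / (overlap * width)
= 8059 / (37 * 26)
= 8059 / 962
= 8.377 MPa

8.377


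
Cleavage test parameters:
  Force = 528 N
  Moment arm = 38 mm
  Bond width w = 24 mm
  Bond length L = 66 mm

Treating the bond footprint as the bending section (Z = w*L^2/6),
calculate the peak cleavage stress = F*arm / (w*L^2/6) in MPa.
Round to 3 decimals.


M = 528 * 38 = 20064 N*mm
Z = 24 * 66^2 / 6 = 104544 / 6 mm^3
sigma = M / Z = 6 * 20064 / 104544 = 120384 / 104544
= 1.152 MPa

1.152


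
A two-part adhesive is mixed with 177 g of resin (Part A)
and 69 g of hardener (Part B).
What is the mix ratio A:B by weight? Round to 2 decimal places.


Mix ratio = mass_A / mass_B
= 177 / 69
= 2.57

2.57


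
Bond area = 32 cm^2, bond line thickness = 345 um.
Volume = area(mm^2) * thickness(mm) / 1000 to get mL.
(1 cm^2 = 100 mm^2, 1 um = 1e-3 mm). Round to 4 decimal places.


area_mm2 = 32 * 100 = 3200
blt_mm = 345 * 1e-3 = 0.345
vol_mm3 = 3200 * 0.345 = 1104.0
vol_mL = 1104.0 / 1000 = 1.1040 mL

1.1040


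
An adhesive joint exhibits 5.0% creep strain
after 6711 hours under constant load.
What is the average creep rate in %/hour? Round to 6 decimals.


Creep rate = strain / time
= 5.0 / 6711
= 0.000745 %/h

0.000745


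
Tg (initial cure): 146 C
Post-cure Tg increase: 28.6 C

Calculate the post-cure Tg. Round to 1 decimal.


Post-cure Tg = 146 + 28.6 = 174.6 C

174.6


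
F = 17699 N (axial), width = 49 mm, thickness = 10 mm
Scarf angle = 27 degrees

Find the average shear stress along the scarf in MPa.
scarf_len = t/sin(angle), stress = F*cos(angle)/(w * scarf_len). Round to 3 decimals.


scarf_len = 10/sin(27 deg) = 22.0269
cos(27 deg) = 0.891007
stress = 17699*0.891007/(49*22.0269) = 14.611 MPa

14.611


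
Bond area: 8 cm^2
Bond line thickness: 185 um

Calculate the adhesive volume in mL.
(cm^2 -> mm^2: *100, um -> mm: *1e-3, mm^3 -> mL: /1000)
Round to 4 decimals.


V = 8*100 * 185*1e-3 / 1000
= 0.1480 mL

0.1480


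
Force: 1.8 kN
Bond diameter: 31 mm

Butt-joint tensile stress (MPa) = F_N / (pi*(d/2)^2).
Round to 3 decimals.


F_N = 1.8 * 1000 = 1800.0 N
A = pi*(15.5)^2 = 754.7676 mm^2
stress = 1800.0 / 754.7676 = 2.385 MPa

2.385


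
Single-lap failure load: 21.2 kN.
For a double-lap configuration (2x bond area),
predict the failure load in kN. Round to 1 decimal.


Failure load = 21.2 * 2 = 42.4 kN

42.4


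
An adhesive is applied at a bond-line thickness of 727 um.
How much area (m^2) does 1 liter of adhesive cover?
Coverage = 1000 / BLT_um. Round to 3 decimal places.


Coverage = 1000 / 727 = 1.376 m^2

1.376


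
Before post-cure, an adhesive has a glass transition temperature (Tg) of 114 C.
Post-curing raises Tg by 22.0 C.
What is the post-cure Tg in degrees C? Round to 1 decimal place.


Tg_post = Tg_base + delta_Tg
= 114 + 22.0
= 136.0 C

136.0


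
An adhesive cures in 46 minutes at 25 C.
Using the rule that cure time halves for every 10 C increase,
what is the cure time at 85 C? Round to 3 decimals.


Factor = 2^((85 - 25) / 10) = 64.0000
Cure time = 46 / 64.0000
= 0.719 minutes

0.719


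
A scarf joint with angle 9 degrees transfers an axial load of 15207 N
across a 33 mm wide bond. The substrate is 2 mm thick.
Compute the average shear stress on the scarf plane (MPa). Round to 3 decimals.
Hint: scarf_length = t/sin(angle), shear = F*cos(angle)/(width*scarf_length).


scarf_length = 2 / sin(9 deg) = 12.7849 mm
cos(9 deg) = 0.987688
shear stress = 15207 * 0.987688 / (33 * 12.7849)
= 35.600 MPa

35.600


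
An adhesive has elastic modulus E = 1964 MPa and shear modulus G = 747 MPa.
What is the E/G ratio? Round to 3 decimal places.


E/G = 1964 / 747 = 2.629

2.629


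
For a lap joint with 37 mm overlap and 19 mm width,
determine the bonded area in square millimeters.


Area = 37 * 19 = 703 mm^2

703


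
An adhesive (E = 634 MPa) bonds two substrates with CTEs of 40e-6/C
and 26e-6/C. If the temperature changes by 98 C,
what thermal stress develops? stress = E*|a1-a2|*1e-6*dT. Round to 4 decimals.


Stress = 634 * |40 - 26| * 1e-6 * 98
= 0.8698 MPa

0.8698


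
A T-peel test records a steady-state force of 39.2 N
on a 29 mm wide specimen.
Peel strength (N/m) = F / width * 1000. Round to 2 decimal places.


Peel strength = 39.2 / 29 * 1000
= 1351.72 N/m

1351.72


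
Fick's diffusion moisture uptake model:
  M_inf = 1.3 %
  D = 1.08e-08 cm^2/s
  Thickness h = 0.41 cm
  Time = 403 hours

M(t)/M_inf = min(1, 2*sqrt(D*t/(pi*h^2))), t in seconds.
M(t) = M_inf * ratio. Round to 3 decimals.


t_sec = 403 * 3600 = 1450800
ratio = 2*sqrt(1.08e-08*1450800/(pi*0.41^2))
= min(1, 0.344498)
= 0.344498
M(t) = 1.3 * 0.344498 = 0.448 %

0.448


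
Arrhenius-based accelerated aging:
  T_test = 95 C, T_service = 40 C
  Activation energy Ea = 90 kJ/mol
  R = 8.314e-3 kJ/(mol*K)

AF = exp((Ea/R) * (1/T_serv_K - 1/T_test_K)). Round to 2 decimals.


T_test_K = 368.15, T_serv_K = 313.15
AF = exp((90/8.314e-3) * (1/313.15 - 1/368.15))
= 174.93

174.93


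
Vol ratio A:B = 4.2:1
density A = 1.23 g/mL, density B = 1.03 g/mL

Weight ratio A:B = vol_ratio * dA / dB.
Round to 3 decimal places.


Weight ratio = 4.2 * 1.23 / 1.03
= 5.016

5.016


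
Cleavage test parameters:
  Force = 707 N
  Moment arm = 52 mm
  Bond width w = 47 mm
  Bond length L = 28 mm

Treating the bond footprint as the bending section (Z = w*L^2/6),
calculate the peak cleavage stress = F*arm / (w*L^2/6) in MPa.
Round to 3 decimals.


M = 707 * 52 = 36764 N*mm
Z = 47 * 28^2 / 6 = 36848 / 6 mm^3
sigma = M / Z = 6 * 36764 / 36848 = 220584 / 36848
= 5.986 MPa

5.986


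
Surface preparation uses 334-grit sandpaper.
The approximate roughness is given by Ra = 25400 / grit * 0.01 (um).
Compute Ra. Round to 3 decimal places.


Ra = 25400 / 334 * 0.01
= 254 / 334
= 0.760 um

0.760


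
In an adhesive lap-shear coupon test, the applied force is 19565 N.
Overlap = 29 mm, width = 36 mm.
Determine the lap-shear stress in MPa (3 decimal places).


stress = F / (overlap * width)
= 19565 / (29 * 36)
= 18.740 MPa

18.740


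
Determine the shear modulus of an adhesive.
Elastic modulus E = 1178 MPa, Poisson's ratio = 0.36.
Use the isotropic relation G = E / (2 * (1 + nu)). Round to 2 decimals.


G = 1178 / (2*(1+0.36)) = 1178 / 2.72
= 433.09 MPa

433.09


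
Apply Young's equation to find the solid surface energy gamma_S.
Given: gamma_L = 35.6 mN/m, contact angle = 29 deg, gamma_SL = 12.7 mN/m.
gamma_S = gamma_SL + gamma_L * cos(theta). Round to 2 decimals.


theta_rad = 29 * pi/180 = 0.506145
gamma_S = 12.7 + 35.6 * cos(0.506145)
= 43.84 mN/m

43.84


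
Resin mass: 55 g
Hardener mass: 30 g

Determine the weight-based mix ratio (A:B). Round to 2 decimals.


Ratio = 55 / 30 = 1.83

1.83


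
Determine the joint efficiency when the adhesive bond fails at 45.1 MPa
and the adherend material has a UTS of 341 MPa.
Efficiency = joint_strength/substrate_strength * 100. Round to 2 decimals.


Joint efficiency = 45.1 / 341 * 100
= 13.23%

13.23


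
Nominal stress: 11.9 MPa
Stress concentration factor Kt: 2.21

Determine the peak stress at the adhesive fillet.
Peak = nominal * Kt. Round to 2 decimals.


Peak stress = 11.9 * 2.21
= 26.30 MPa

26.30


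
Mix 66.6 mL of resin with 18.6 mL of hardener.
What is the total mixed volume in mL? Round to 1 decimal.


Total = 66.6 + 18.6 = 85.2 mL

85.2


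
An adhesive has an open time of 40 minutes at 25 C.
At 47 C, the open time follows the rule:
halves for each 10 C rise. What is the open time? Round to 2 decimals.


Factor = 2^((47-25)/10) = 4.5948
Open time = 40 / 4.5948 = 8.71 min

8.71


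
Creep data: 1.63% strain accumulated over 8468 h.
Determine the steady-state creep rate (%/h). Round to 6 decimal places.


Rate = 1.63 / 8468 = 0.000192 %/h

0.000192


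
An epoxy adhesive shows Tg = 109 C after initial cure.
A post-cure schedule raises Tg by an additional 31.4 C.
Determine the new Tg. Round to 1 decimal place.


New Tg = 109 + 31.4
= 140.4 C

140.4


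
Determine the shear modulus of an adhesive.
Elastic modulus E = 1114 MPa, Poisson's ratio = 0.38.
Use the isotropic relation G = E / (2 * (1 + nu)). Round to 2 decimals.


G = 1114 / (2*(1+0.38)) = 1114 / 2.76
= 403.62 MPa

403.62


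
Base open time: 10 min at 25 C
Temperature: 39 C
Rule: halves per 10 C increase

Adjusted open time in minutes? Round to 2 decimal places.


Acceleration = 2^((39-25)/10) = 2.6390
Open time = 10 / 2.6390 = 3.79 min

3.79


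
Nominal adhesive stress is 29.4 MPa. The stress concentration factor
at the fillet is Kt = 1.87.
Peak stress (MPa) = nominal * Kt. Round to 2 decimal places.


Peak = 29.4 * 1.87 = 54.98 MPa

54.98


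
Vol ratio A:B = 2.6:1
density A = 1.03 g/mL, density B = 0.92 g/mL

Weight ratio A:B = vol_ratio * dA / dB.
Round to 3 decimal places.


Weight ratio = 2.6 * 1.03 / 0.92
= 2.911

2.911


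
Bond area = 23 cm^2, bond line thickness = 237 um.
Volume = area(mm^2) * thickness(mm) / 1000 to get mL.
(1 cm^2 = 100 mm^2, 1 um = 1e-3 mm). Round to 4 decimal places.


area_mm2 = 23 * 100 = 2300
blt_mm = 237 * 1e-3 = 0.237
vol_mm3 = 2300 * 0.237 = 545.1
vol_mL = 545.1 / 1000 = 0.5451 mL

0.5451


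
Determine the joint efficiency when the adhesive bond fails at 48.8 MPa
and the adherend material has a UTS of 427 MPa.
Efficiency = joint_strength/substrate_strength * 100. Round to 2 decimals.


Joint efficiency = 48.8 / 427 * 100
= 11.43%

11.43


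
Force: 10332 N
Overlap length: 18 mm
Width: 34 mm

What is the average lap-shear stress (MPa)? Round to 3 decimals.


Average shear stress = F / (overlap * width)
= 10332 / (18 * 34)
= 16.882 MPa

16.882


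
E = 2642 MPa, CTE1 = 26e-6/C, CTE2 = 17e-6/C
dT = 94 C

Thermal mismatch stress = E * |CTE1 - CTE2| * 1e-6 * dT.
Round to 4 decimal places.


= 2642 * 9e-6 * 94
= 2.2351 MPa

2.2351


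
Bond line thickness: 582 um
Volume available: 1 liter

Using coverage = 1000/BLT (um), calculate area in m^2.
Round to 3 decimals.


1 L = 1e6 mm^3, thickness = 582 um = 0.582 mm
Area = 1e6 / 0.582 mm^2 = (1e6 / 0.582) / 1e6 m^2 = 1000 / 582 m^2
= 1.718 m^2

1.718


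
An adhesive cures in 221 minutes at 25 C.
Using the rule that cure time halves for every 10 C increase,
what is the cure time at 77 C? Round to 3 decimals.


Factor = 2^((77 - 25) / 10) = 36.7583
Cure time = 221 / 36.7583
= 6.012 minutes

6.012


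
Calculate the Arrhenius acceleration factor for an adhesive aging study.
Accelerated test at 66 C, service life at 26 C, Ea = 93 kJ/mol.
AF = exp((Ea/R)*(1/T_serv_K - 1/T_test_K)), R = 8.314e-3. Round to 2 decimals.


T_test = 339.15 K, T_serv = 299.15 K
Ea/R = 93 / 0.008314 = 11185.95
AF = exp(11185.95 * (1/299.15 - 1/339.15))
= 82.28

82.28


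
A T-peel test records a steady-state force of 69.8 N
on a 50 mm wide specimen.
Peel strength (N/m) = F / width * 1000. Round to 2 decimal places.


Peel strength = 69.8 / 50 * 1000
= 1396.00 N/m

1396.00


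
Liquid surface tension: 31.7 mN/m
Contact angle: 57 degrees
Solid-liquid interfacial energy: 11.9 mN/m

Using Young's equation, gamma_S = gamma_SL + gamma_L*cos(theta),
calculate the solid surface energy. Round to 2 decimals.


gamma_S = 11.9 + 31.7 * cos(57)
= 29.17 mN/m

29.17


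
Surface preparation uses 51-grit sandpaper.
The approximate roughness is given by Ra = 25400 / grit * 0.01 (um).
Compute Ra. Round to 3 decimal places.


Ra = 25400 / 51 * 0.01
= 254 / 51
= 4.980 um

4.980


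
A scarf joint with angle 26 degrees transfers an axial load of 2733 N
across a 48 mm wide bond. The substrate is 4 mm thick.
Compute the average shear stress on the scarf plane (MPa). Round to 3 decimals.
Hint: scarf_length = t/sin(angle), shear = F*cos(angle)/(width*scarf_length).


scarf_length = 4 / sin(26 deg) = 9.1247 mm
cos(26 deg) = 0.898794
shear stress = 2733 * 0.898794 / (48 * 9.1247)
= 5.608 MPa

5.608


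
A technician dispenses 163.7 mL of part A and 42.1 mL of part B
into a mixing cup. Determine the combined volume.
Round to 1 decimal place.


Combined volume = 163.7 + 42.1
= 205.8 mL

205.8


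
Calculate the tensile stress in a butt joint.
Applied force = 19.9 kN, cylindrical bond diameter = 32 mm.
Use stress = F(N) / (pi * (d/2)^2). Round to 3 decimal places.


A = pi * 16.0^2 = 804.2477 mm^2
sigma = 19900.0 / 804.2477 = 24.744 MPa

24.744


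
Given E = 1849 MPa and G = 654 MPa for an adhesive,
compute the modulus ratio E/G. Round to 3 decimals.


E/G ratio = 1849 / 654 = 2.827

2.827


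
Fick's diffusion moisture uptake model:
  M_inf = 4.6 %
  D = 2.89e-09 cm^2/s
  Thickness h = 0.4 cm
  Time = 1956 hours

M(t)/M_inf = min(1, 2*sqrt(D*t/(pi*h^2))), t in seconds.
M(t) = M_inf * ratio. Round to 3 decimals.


t_sec = 1956 * 3600 = 7041600
ratio = 2*sqrt(2.89e-09*7041600/(pi*0.4^2))
= min(1, 0.402420)
= 0.402420
M(t) = 4.6 * 0.402420 = 1.851 %

1.851


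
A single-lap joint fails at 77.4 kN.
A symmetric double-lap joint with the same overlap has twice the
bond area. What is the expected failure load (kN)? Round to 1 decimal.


Double-lap load = 2 * 77.4 = 154.8 kN

154.8


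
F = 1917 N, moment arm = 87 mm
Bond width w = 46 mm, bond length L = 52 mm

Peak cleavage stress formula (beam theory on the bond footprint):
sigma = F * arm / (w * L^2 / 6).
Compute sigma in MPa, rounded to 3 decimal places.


sigma = (1917 * 87) / (46 * 2704 / 6)
= 166779 * 6 / 124384
= 1000674 / 124384
= 8.045 MPa

8.045


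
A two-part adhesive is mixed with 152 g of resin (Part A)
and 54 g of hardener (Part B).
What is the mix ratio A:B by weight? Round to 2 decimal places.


Mix ratio = mass_A / mass_B
= 152 / 54
= 2.81

2.81


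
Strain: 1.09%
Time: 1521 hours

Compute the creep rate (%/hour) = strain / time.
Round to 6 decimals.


Creep rate = 1.09 / 1521
= 0.000717 %/h

0.000717


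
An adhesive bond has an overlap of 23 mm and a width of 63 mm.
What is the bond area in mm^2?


Bond area = overlap * width
= 23 * 63
= 1449 mm^2

1449


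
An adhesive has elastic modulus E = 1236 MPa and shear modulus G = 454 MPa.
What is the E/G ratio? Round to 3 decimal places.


E/G = 1236 / 454 = 2.722

2.722


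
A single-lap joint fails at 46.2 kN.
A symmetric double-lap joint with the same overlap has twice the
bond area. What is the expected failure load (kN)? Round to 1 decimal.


Double-lap load = 2 * 46.2 = 92.4 kN

92.4


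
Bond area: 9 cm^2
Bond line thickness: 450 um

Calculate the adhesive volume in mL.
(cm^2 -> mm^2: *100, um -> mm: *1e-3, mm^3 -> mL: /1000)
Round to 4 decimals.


V = 9*100 * 450*1e-3 / 1000
= 0.4050 mL

0.4050


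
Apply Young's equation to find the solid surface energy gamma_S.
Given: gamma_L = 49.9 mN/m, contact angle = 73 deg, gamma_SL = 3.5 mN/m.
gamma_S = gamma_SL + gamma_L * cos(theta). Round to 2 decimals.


theta_rad = 73 * pi/180 = 1.274090
gamma_S = 3.5 + 49.9 * cos(1.274090)
= 18.09 mN/m

18.09


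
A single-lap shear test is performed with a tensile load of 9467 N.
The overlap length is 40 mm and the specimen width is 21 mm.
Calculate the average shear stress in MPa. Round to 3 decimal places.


Shear stress = F / (overlap * width)
= 9467 / (40 * 21)
= 9467 / 840
= 11.270 MPa

11.270


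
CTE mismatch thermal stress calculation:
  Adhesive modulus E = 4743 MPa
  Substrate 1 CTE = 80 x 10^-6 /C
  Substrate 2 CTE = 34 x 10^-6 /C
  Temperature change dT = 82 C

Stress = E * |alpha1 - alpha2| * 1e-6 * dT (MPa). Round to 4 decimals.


delta_alpha = |80 - 34| = 46 x 10^-6/C
Stress = 4743 * 46e-6 * 82
= 17.8906 MPa

17.8906


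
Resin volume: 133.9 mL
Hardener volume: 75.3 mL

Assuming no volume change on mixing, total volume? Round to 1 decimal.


V_total = 133.9 + 75.3 = 209.2 mL

209.2


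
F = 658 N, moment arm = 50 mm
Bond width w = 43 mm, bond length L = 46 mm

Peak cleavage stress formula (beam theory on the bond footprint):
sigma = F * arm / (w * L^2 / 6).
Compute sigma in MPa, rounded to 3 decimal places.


sigma = (658 * 50) / (43 * 2116 / 6)
= 32900 * 6 / 90988
= 197400 / 90988
= 2.170 MPa

2.170


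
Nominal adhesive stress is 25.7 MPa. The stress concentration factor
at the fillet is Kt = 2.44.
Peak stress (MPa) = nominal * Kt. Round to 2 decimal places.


Peak = 25.7 * 2.44 = 62.71 MPa

62.71


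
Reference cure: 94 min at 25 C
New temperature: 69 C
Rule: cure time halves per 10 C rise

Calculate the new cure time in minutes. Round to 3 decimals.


factor = 2^((69-25)/10) = 21.1121
t_new = 94 / 21.1121 = 4.452 min

4.452


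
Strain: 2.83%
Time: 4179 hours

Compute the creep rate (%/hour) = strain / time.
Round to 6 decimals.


Creep rate = 2.83 / 4179
= 0.000677 %/h

0.000677


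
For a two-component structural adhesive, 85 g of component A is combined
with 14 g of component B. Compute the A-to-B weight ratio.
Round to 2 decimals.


Weight ratio A:B = 85 / 14
= 6.07

6.07


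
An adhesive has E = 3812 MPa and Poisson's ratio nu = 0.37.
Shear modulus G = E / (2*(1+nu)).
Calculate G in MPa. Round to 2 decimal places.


G = 3812 / (2*(1+0.37))
= 3812 / 2.74
= 1391.24 MPa

1391.24


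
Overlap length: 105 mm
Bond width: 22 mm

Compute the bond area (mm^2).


Bond area = 105 * 22 = 2310 mm^2

2310


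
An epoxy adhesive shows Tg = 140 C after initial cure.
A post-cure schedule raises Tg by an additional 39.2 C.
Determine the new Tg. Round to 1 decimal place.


New Tg = 140 + 39.2
= 179.2 C

179.2


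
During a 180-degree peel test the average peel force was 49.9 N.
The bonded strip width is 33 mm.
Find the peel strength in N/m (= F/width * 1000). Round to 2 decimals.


Peel strength = F/width * 1000
= 49.9 / 33 * 1000
= 1512.12 N/m

1512.12


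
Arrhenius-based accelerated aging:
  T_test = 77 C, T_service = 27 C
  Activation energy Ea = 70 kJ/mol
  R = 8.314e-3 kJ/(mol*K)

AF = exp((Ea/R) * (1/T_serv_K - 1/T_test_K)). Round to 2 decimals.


T_test_K = 350.15, T_serv_K = 300.15
AF = exp((70/8.314e-3) * (1/300.15 - 1/350.15))
= 54.90

54.90


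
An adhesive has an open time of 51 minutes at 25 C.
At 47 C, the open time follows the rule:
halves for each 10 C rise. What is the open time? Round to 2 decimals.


Factor = 2^((47-25)/10) = 4.5948
Open time = 51 / 4.5948 = 11.10 min

11.10


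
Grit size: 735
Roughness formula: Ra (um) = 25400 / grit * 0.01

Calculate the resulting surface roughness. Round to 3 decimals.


Ra = 25400 / 735 * 0.01
= 0.346 um

0.346


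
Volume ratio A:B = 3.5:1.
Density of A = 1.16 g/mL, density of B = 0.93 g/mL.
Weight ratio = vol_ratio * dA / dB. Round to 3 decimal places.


Wt ratio = 3.5 * 1.16 / 0.93
= 4.366

4.366


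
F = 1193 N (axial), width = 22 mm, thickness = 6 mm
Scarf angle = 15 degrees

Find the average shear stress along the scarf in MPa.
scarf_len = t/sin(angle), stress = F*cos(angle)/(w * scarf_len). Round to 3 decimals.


scarf_len = 6/sin(15 deg) = 23.1822
cos(15 deg) = 0.965926
stress = 1193*0.965926/(22*23.1822) = 2.259 MPa

2.259


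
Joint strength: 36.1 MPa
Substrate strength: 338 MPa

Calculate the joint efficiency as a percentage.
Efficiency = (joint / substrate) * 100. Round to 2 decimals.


Efficiency = (36.1 / 338) * 100 = 10.68%

10.68


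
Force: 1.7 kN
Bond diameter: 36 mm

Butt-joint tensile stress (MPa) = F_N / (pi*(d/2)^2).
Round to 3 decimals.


F_N = 1.7 * 1000 = 1700.0 N
A = pi*(18.0)^2 = 1017.8760 mm^2
stress = 1700.0 / 1017.8760 = 1.670 MPa

1.670
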